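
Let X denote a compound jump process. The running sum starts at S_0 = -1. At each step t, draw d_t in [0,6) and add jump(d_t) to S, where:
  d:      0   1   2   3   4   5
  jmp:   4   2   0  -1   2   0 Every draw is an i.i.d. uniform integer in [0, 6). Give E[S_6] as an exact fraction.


Outcome values over d=0..5: [4, 2, 0, -1, 2, 0]
Σy = 7, Σy² = 25, M = 6
μ = 7/6 = 7/6,  σ² = 25/6 − (7/6)² = 101/36
E[S_6] = -1 + 6·(7/6) = 6

6


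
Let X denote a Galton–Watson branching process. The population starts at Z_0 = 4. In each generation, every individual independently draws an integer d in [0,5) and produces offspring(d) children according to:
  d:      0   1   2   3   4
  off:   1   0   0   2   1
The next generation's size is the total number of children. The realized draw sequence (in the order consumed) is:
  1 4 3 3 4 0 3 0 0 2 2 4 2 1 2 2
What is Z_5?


0

gen 0: Z_0=4, draws=[1, 4, 3, 3], offspring=[0, 1, 2, 2], Z_1=5
gen 1: Z_1=5, draws=[4, 0, 3, 0, 0], offspring=[1, 1, 2, 1, 1], Z_2=6
gen 2: Z_2=6, draws=[2, 2, 4, 2, 1, 2], offspring=[0, 0, 1, 0, 0, 0], Z_3=1
gen 3: Z_3=1, draws=[2], offspring=[0], Z_4=0
gen 4: Z_4=0, draws=[], offspring=[], Z_5=0


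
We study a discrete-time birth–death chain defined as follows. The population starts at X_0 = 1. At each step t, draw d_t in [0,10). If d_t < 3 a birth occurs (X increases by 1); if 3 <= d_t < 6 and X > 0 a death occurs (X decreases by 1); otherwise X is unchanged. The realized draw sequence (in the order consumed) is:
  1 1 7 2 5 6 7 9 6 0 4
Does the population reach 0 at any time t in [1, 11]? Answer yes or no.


t=0: X=1, d=1 → birth, X_1=2
t=1: X=2, d=1 → birth, X_2=3
t=2: X=3, d=7 → hold, X_3=3
t=3: X=3, d=2 → birth, X_4=4
t=4: X=4, d=5 → death, X_5=3
t=5: X=3, d=6 → hold, X_6=3
t=6: X=3, d=7 → hold, X_7=3
t=7: X=3, d=9 → hold, X_8=3
t=8: X=3, d=6 → hold, X_9=3
t=9: X=3, d=0 → birth, X_10=4
t=10: X=4, d=4 → death, X_11=3

no


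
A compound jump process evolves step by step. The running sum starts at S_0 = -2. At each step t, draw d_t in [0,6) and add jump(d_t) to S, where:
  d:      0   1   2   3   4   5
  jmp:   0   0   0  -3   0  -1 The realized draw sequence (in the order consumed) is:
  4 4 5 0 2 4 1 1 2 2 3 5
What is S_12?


t=0: S=-2, d=4, jump=0, S_1=-2
t=1: S=-2, d=4, jump=0, S_2=-2
t=2: S=-2, d=5, jump=-1, S_3=-3
t=3: S=-3, d=0, jump=0, S_4=-3
t=4: S=-3, d=2, jump=0, S_5=-3
t=5: S=-3, d=4, jump=0, S_6=-3
t=6: S=-3, d=1, jump=0, S_7=-3
t=7: S=-3, d=1, jump=0, S_8=-3
t=8: S=-3, d=2, jump=0, S_9=-3
t=9: S=-3, d=2, jump=0, S_10=-3
t=10: S=-3, d=3, jump=-3, S_11=-6
t=11: S=-6, d=5, jump=-1, S_12=-7

-7


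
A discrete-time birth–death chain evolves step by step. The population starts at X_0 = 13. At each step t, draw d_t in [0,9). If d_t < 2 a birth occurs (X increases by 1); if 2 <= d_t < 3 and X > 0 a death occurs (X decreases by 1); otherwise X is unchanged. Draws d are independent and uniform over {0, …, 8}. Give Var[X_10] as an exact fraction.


260/81

X can drop by at most 1 per step and X_0 = 13 > T = 10, so X_t >= 13 − t >= 3 > 0 for every t <= 10: the floor at 0 (the 'and X > 0' condition) never binds. Hence X_10 = X_0 + Σ_{t<10} Y_t with i.i.d. increments Y_t = y(d_t) ∈ {+1, −1, 0}.
Outcome values over d=0..8: [1, 1, -1, 0, 0, 0, 0, 0, 0]
Σy = 1, Σy² = 3, M = 9
μ = 1/9 = 1/9,  σ² = 3/9 − (1/9)² = 26/81
Independent increments: Var[X_10] = 10·σ² = 10·(26/81) = 260/81


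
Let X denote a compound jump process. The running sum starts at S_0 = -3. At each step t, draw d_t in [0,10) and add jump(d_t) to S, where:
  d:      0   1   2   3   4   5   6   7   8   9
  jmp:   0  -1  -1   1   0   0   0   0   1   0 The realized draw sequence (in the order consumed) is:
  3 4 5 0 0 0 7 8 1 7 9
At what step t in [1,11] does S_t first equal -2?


t=0: S=-3, d=3, jump=1, S_1=-2
t=1: S=-2, d=4, jump=0, S_2=-2
t=2: S=-2, d=5, jump=0, S_3=-2
t=3: S=-2, d=0, jump=0, S_4=-2
t=4: S=-2, d=0, jump=0, S_5=-2
t=5: S=-2, d=0, jump=0, S_6=-2
t=6: S=-2, d=7, jump=0, S_7=-2
t=7: S=-2, d=8, jump=1, S_8=-1
t=8: S=-1, d=1, jump=-1, S_9=-2
t=9: S=-2, d=7, jump=0, S_10=-2
t=10: S=-2, d=9, jump=0, S_11=-2

1


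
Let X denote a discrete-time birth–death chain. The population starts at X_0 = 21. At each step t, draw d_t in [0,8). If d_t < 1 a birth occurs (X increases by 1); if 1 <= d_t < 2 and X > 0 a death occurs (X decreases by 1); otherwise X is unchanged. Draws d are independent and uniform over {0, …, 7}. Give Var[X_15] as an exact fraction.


X can drop by at most 1 per step and X_0 = 21 > T = 15, so X_t >= 21 − t >= 6 > 0 for every t <= 15: the floor at 0 (the 'and X > 0' condition) never binds. Hence X_15 = X_0 + Σ_{t<15} Y_t with i.i.d. increments Y_t = y(d_t) ∈ {+1, −1, 0}.
Outcome values over d=0..7: [1, -1, 0, 0, 0, 0, 0, 0]
Σy = 0, Σy² = 2, M = 8
μ = 0/8 = 0,  σ² = 2/8 − (0)² = 1/4
Independent increments: Var[X_15] = 15·σ² = 15·(1/4) = 15/4

15/4


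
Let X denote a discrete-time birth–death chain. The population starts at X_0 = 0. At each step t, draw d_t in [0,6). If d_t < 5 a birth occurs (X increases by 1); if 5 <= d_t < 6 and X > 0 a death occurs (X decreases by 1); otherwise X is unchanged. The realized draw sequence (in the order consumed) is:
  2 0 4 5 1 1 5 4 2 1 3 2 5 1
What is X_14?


t=0: X=0, d=2 → birth, X_1=1
t=1: X=1, d=0 → birth, X_2=2
t=2: X=2, d=4 → birth, X_3=3
t=3: X=3, d=5 → death, X_4=2
t=4: X=2, d=1 → birth, X_5=3
t=5: X=3, d=1 → birth, X_6=4
t=6: X=4, d=5 → death, X_7=3
t=7: X=3, d=4 → birth, X_8=4
t=8: X=4, d=2 → birth, X_9=5
t=9: X=5, d=1 → birth, X_10=6
t=10: X=6, d=3 → birth, X_11=7
t=11: X=7, d=2 → birth, X_12=8
t=12: X=8, d=5 → death, X_13=7
t=13: X=7, d=1 → birth, X_14=8

8


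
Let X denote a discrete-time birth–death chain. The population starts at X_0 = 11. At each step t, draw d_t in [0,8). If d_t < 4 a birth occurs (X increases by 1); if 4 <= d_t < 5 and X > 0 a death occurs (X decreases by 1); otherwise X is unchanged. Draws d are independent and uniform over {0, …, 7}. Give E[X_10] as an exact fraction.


X can drop by at most 1 per step and X_0 = 11 > T = 10, so X_t >= 11 − t >= 1 > 0 for every t <= 10: the floor at 0 (the 'and X > 0' condition) never binds. Hence X_10 = X_0 + Σ_{t<10} Y_t with i.i.d. increments Y_t = y(d_t) ∈ {+1, −1, 0}.
Outcome values over d=0..7: [1, 1, 1, 1, -1, 0, 0, 0]
Σy = 3, Σy² = 5, M = 8
μ = 3/8 = 3/8,  σ² = 5/8 − (3/8)² = 31/64
E[X_10] = 11 + 10·(3/8) = 59/4

59/4


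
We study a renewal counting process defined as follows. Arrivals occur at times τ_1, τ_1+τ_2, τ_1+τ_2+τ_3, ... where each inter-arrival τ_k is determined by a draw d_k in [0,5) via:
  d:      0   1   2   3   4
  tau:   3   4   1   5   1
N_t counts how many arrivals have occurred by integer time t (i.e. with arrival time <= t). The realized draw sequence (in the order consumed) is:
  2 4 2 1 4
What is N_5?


3

draw d_1=2: τ_1=1, arrival time A_1=1
draw d_2=4: τ_2=1, arrival time A_2=2
draw d_3=2: τ_3=1, arrival time A_3=3
draw d_4=1: τ_4=4, arrival time A_4=7
draw d_5=4: τ_5=1, arrival time A_5=8
N_t over t=0..5: 0:0 1:1 2:2 3:3 4:3 5:3


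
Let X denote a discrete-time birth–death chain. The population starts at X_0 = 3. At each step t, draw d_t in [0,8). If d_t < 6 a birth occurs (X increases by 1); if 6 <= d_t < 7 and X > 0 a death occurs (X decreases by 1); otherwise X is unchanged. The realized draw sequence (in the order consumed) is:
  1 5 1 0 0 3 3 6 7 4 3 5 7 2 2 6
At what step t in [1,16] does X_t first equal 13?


t=0: X=3, d=1 → birth, X_1=4
t=1: X=4, d=5 → birth, X_2=5
t=2: X=5, d=1 → birth, X_3=6
t=3: X=6, d=0 → birth, X_4=7
t=4: X=7, d=0 → birth, X_5=8
t=5: X=8, d=3 → birth, X_6=9
t=6: X=9, d=3 → birth, X_7=10
t=7: X=10, d=6 → death, X_8=9
t=8: X=9, d=7 → hold, X_9=9
t=9: X=9, d=4 → birth, X_10=10
t=10: X=10, d=3 → birth, X_11=11
t=11: X=11, d=5 → birth, X_12=12
t=12: X=12, d=7 → hold, X_13=12
t=13: X=12, d=2 → birth, X_14=13
t=14: X=13, d=2 → birth, X_15=14
t=15: X=14, d=6 → death, X_16=13

14


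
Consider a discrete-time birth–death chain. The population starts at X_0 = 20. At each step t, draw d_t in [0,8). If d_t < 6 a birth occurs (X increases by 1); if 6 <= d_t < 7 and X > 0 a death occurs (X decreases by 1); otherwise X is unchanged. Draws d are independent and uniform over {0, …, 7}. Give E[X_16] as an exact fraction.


X can drop by at most 1 per step and X_0 = 20 > T = 16, so X_t >= 20 − t >= 4 > 0 for every t <= 16: the floor at 0 (the 'and X > 0' condition) never binds. Hence X_16 = X_0 + Σ_{t<16} Y_t with i.i.d. increments Y_t = y(d_t) ∈ {+1, −1, 0}.
Outcome values over d=0..7: [1, 1, 1, 1, 1, 1, -1, 0]
Σy = 5, Σy² = 7, M = 8
μ = 5/8 = 5/8,  σ² = 7/8 − (5/8)² = 31/64
E[X_16] = 20 + 16·(5/8) = 30

30


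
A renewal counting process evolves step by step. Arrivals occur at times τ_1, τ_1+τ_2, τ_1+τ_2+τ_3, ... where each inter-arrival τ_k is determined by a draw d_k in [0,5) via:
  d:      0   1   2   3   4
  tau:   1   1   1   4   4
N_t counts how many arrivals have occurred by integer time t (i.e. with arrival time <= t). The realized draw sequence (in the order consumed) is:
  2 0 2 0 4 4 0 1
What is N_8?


5

draw d_1=2: τ_1=1, arrival time A_1=1
draw d_2=0: τ_2=1, arrival time A_2=2
draw d_3=2: τ_3=1, arrival time A_3=3
draw d_4=0: τ_4=1, arrival time A_4=4
draw d_5=4: τ_5=4, arrival time A_5=8
draw d_6=4: τ_6=4, arrival time A_6=12
draw d_7=0: τ_7=1, arrival time A_7=13
draw d_8=1: τ_8=1, arrival time A_8=14
N_t over t=0..8: 0:0 1:1 2:2 3:3 4:4 5:4 6:4 7:4 8:5


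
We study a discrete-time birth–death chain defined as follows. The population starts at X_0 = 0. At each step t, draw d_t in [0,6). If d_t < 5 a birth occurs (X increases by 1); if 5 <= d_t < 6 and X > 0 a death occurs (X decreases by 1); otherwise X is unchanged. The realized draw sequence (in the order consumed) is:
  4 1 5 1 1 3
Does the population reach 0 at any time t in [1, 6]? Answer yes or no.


t=0: X=0, d=4 → birth, X_1=1
t=1: X=1, d=1 → birth, X_2=2
t=2: X=2, d=5 → death, X_3=1
t=3: X=1, d=1 → birth, X_4=2
t=4: X=2, d=1 → birth, X_5=3
t=5: X=3, d=3 → birth, X_6=4

no


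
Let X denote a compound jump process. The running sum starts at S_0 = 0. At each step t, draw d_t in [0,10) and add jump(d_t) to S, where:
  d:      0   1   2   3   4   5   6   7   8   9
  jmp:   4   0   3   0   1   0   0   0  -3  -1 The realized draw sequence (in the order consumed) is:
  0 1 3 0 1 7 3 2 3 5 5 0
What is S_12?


t=0: S=0, d=0, jump=4, S_1=4
t=1: S=4, d=1, jump=0, S_2=4
t=2: S=4, d=3, jump=0, S_3=4
t=3: S=4, d=0, jump=4, S_4=8
t=4: S=8, d=1, jump=0, S_5=8
t=5: S=8, d=7, jump=0, S_6=8
t=6: S=8, d=3, jump=0, S_7=8
t=7: S=8, d=2, jump=3, S_8=11
t=8: S=11, d=3, jump=0, S_9=11
t=9: S=11, d=5, jump=0, S_10=11
t=10: S=11, d=5, jump=0, S_11=11
t=11: S=11, d=0, jump=4, S_12=15

15


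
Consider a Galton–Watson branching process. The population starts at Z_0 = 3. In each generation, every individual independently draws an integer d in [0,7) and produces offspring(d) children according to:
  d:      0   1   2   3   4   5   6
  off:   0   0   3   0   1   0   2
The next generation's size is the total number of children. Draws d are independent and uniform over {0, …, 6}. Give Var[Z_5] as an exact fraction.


Outcome values over d=0..6: [0, 0, 3, 0, 1, 0, 2]
Σy = 6, Σy² = 14, M = 7
μ = 6/7 = 6/7,  σ² = 14/7 − (6/7)² = 62/49
V_0 = 0, E_0 = 3
V_1 = 62/49·E_0 + (6/7)²·V_0 = 186/49;  E_1 = 18/7
V_2 = 62/49·E_1 + (6/7)²·V_1 = 14508/2401;  E_2 = 108/49
V_3 = 62/49·E_2 + (6/7)²·V_2 = 850392/117649;  E_3 = 648/343
V_4 = 62/49·E_3 + (6/7)²·V_3 = 44394480/5764801;  E_4 = 3888/2401
V_5 = 62/49·E_4 + (6/7)²·V_4 = 2176976736/282475249;  E_5 = 23328/16807

2176976736/282475249


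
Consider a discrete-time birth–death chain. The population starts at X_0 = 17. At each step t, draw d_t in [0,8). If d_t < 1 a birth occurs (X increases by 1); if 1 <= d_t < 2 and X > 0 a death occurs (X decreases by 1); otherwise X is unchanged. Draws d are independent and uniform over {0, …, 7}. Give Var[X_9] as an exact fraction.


X can drop by at most 1 per step and X_0 = 17 > T = 9, so X_t >= 17 − t >= 8 > 0 for every t <= 9: the floor at 0 (the 'and X > 0' condition) never binds. Hence X_9 = X_0 + Σ_{t<9} Y_t with i.i.d. increments Y_t = y(d_t) ∈ {+1, −1, 0}.
Outcome values over d=0..7: [1, -1, 0, 0, 0, 0, 0, 0]
Σy = 0, Σy² = 2, M = 8
μ = 0/8 = 0,  σ² = 2/8 − (0)² = 1/4
Independent increments: Var[X_9] = 9·σ² = 9·(1/4) = 9/4

9/4


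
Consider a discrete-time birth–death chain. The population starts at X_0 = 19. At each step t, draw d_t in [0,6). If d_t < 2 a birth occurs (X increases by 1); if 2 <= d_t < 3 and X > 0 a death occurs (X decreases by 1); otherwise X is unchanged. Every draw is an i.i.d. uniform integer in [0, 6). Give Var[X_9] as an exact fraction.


17/4

X can drop by at most 1 per step and X_0 = 19 > T = 9, so X_t >= 19 − t >= 10 > 0 for every t <= 9: the floor at 0 (the 'and X > 0' condition) never binds. Hence X_9 = X_0 + Σ_{t<9} Y_t with i.i.d. increments Y_t = y(d_t) ∈ {+1, −1, 0}.
Outcome values over d=0..5: [1, 1, -1, 0, 0, 0]
Σy = 1, Σy² = 3, M = 6
μ = 1/6 = 1/6,  σ² = 3/6 − (1/6)² = 17/36
Independent increments: Var[X_9] = 9·σ² = 9·(17/36) = 17/4


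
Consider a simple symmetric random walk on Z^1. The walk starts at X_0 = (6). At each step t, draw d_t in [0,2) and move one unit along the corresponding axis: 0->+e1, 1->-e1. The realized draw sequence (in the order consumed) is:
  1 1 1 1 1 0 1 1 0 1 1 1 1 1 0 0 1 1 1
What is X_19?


t=0: X=(6), d=1 → -e1, X_1=(5)
t=1: X=(5), d=1 → -e1, X_2=(4)
t=2: X=(4), d=1 → -e1, X_3=(3)
t=3: X=(3), d=1 → -e1, X_4=(2)
t=4: X=(2), d=1 → -e1, X_5=(1)
t=5: X=(1), d=0 → +e1, X_6=(2)
t=6: X=(2), d=1 → -e1, X_7=(1)
t=7: X=(1), d=1 → -e1, X_8=(0)
t=8: X=(0), d=0 → +e1, X_9=(1)
t=9: X=(1), d=1 → -e1, X_10=(0)
t=10: X=(0), d=1 → -e1, X_11=(-1)
t=11: X=(-1), d=1 → -e1, X_12=(-2)
t=12: X=(-2), d=1 → -e1, X_13=(-3)
t=13: X=(-3), d=1 → -e1, X_14=(-4)
t=14: X=(-4), d=0 → +e1, X_15=(-3)
t=15: X=(-3), d=0 → +e1, X_16=(-2)
t=16: X=(-2), d=1 → -e1, X_17=(-3)
t=17: X=(-3), d=1 → -e1, X_18=(-4)
t=18: X=(-4), d=1 → -e1, X_19=(-5)

(-5)


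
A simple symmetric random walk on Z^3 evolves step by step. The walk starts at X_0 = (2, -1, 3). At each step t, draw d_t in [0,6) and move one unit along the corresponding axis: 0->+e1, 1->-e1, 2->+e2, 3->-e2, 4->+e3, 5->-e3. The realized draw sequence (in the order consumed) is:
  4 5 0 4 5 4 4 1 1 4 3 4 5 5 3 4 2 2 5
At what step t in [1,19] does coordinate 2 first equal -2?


11

t=0: X=(2, -1, 3), d=4 → +e3, X_1=(2, -1, 4)
t=1: X=(2, -1, 4), d=5 → -e3, X_2=(2, -1, 3)
t=2: X=(2, -1, 3), d=0 → +e1, X_3=(3, -1, 3)
t=3: X=(3, -1, 3), d=4 → +e3, X_4=(3, -1, 4)
t=4: X=(3, -1, 4), d=5 → -e3, X_5=(3, -1, 3)
t=5: X=(3, -1, 3), d=4 → +e3, X_6=(3, -1, 4)
t=6: X=(3, -1, 4), d=4 → +e3, X_7=(3, -1, 5)
t=7: X=(3, -1, 5), d=1 → -e1, X_8=(2, -1, 5)
t=8: X=(2, -1, 5), d=1 → -e1, X_9=(1, -1, 5)
t=9: X=(1, -1, 5), d=4 → +e3, X_10=(1, -1, 6)
t=10: X=(1, -1, 6), d=3 → -e2, X_11=(1, -2, 6)
t=11: X=(1, -2, 6), d=4 → +e3, X_12=(1, -2, 7)
t=12: X=(1, -2, 7), d=5 → -e3, X_13=(1, -2, 6)
t=13: X=(1, -2, 6), d=5 → -e3, X_14=(1, -2, 5)
t=14: X=(1, -2, 5), d=3 → -e2, X_15=(1, -3, 5)
t=15: X=(1, -3, 5), d=4 → +e3, X_16=(1, -3, 6)
t=16: X=(1, -3, 6), d=2 → +e2, X_17=(1, -2, 6)
t=17: X=(1, -2, 6), d=2 → +e2, X_18=(1, -1, 6)
t=18: X=(1, -1, 6), d=5 → -e3, X_19=(1, -1, 5)


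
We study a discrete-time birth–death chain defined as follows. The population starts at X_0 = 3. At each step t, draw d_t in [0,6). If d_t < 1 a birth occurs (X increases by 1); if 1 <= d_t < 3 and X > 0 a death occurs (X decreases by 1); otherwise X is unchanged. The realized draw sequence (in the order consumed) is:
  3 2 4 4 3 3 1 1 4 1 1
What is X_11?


0

t=0: X=3, d=3 → hold, X_1=3
t=1: X=3, d=2 → death, X_2=2
t=2: X=2, d=4 → hold, X_3=2
t=3: X=2, d=4 → hold, X_4=2
t=4: X=2, d=3 → hold, X_5=2
t=5: X=2, d=3 → hold, X_6=2
t=6: X=2, d=1 → death, X_7=1
t=7: X=1, d=1 → death, X_8=0
t=8: X=0, d=4 → hold, X_9=0
t=9: X=0, d=1 → hold, X_10=0
t=10: X=0, d=1 → hold, X_11=0


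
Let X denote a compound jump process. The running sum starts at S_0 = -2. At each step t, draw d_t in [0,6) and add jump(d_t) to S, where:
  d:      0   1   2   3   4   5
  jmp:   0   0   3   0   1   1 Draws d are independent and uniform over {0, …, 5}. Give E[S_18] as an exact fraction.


13

Outcome values over d=0..5: [0, 0, 3, 0, 1, 1]
Σy = 5, Σy² = 11, M = 6
μ = 5/6 = 5/6,  σ² = 11/6 − (5/6)² = 41/36
E[S_18] = -2 + 18·(5/6) = 13


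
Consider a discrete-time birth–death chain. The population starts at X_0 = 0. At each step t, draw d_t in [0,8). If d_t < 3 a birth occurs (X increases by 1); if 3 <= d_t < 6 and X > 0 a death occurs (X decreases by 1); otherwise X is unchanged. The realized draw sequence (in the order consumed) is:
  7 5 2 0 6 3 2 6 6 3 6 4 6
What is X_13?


0

t=0: X=0, d=7 → hold, X_1=0
t=1: X=0, d=5 → hold, X_2=0
t=2: X=0, d=2 → birth, X_3=1
t=3: X=1, d=0 → birth, X_4=2
t=4: X=2, d=6 → hold, X_5=2
t=5: X=2, d=3 → death, X_6=1
t=6: X=1, d=2 → birth, X_7=2
t=7: X=2, d=6 → hold, X_8=2
t=8: X=2, d=6 → hold, X_9=2
t=9: X=2, d=3 → death, X_10=1
t=10: X=1, d=6 → hold, X_11=1
t=11: X=1, d=4 → death, X_12=0
t=12: X=0, d=6 → hold, X_13=0


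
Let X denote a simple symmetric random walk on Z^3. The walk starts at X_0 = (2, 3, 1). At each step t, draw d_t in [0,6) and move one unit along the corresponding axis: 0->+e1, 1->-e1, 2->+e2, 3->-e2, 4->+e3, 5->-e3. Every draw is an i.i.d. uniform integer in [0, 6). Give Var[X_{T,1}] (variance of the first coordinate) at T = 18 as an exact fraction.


6

Outcome values over d=0..5: [1, -1, 0, 0, 0, 0]
Σy = 0, Σy² = 2, M = 6
μ = 0/6 = 0,  σ² = 2/6 − (0)² = 1/3
Independent increments: Var[X_18] = 18·σ² = 18·(1/3) = 6


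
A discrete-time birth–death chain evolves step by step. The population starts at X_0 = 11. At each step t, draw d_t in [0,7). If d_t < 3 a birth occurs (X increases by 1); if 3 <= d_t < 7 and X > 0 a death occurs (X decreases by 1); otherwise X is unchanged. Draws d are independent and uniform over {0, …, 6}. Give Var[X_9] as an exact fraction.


432/49

X can drop by at most 1 per step and X_0 = 11 > T = 9, so X_t >= 11 − t >= 2 > 0 for every t <= 9: the floor at 0 (the 'and X > 0' condition) never binds. Hence X_9 = X_0 + Σ_{t<9} Y_t with i.i.d. increments Y_t = y(d_t) ∈ {+1, −1, 0}.
Outcome values over d=0..6: [1, 1, 1, -1, -1, -1, -1]
Σy = -1, Σy² = 7, M = 7
μ = -1/7 = -1/7,  σ² = 7/7 − (-1/7)² = 48/49
Independent increments: Var[X_9] = 9·σ² = 9·(48/49) = 432/49


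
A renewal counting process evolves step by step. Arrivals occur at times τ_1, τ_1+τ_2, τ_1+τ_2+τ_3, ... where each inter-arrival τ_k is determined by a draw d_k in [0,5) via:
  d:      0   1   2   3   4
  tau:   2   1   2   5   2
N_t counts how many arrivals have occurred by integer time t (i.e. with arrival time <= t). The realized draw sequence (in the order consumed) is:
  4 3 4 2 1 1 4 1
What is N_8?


draw d_1=4: τ_1=2, arrival time A_1=2
draw d_2=3: τ_2=5, arrival time A_2=7
draw d_3=4: τ_3=2, arrival time A_3=9
draw d_4=2: τ_4=2, arrival time A_4=11
draw d_5=1: τ_5=1, arrival time A_5=12
draw d_6=1: τ_6=1, arrival time A_6=13
draw d_7=4: τ_7=2, arrival time A_7=15
draw d_8=1: τ_8=1, arrival time A_8=16
N_t over t=0..8: 0:0 1:0 2:1 3:1 4:1 5:1 6:1 7:2 8:2

2


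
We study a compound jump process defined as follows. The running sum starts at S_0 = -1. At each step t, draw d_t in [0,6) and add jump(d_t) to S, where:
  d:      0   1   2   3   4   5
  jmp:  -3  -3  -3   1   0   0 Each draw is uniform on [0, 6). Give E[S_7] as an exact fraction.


Outcome values over d=0..5: [-3, -3, -3, 1, 0, 0]
Σy = -8, Σy² = 28, M = 6
μ = -8/6 = -4/3,  σ² = 28/6 − (-4/3)² = 26/9
E[S_7] = -1 + 7·(-4/3) = -31/3

-31/3


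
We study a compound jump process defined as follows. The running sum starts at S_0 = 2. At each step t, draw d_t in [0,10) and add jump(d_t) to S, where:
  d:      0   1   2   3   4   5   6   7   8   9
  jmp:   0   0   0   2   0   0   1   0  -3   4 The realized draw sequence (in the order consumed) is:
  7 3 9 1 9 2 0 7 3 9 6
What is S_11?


t=0: S=2, d=7, jump=0, S_1=2
t=1: S=2, d=3, jump=2, S_2=4
t=2: S=4, d=9, jump=4, S_3=8
t=3: S=8, d=1, jump=0, S_4=8
t=4: S=8, d=9, jump=4, S_5=12
t=5: S=12, d=2, jump=0, S_6=12
t=6: S=12, d=0, jump=0, S_7=12
t=7: S=12, d=7, jump=0, S_8=12
t=8: S=12, d=3, jump=2, S_9=14
t=9: S=14, d=9, jump=4, S_10=18
t=10: S=18, d=6, jump=1, S_11=19

19


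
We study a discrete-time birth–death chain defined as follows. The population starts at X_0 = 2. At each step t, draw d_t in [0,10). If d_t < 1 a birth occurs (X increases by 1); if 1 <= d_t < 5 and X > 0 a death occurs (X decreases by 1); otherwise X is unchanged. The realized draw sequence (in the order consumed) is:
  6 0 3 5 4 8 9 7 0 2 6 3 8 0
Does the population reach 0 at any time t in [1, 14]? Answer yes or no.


yes

t=0: X=2, d=6 → hold, X_1=2
t=1: X=2, d=0 → birth, X_2=3
t=2: X=3, d=3 → death, X_3=2
t=3: X=2, d=5 → hold, X_4=2
t=4: X=2, d=4 → death, X_5=1
t=5: X=1, d=8 → hold, X_6=1
t=6: X=1, d=9 → hold, X_7=1
t=7: X=1, d=7 → hold, X_8=1
t=8: X=1, d=0 → birth, X_9=2
t=9: X=2, d=2 → death, X_10=1
t=10: X=1, d=6 → hold, X_11=1
t=11: X=1, d=3 → death, X_12=0
t=12: X=0, d=8 → hold, X_13=0
t=13: X=0, d=0 → birth, X_14=1


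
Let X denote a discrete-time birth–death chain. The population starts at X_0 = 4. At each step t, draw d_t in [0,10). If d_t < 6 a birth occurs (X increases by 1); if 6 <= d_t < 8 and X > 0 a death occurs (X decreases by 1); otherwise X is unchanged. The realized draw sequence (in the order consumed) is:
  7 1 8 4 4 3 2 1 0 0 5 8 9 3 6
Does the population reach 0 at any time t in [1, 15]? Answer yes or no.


no

t=0: X=4, d=7 → death, X_1=3
t=1: X=3, d=1 → birth, X_2=4
t=2: X=4, d=8 → hold, X_3=4
t=3: X=4, d=4 → birth, X_4=5
t=4: X=5, d=4 → birth, X_5=6
t=5: X=6, d=3 → birth, X_6=7
t=6: X=7, d=2 → birth, X_7=8
t=7: X=8, d=1 → birth, X_8=9
t=8: X=9, d=0 → birth, X_9=10
t=9: X=10, d=0 → birth, X_10=11
t=10: X=11, d=5 → birth, X_11=12
t=11: X=12, d=8 → hold, X_12=12
t=12: X=12, d=9 → hold, X_13=12
t=13: X=12, d=3 → birth, X_14=13
t=14: X=13, d=6 → death, X_15=12


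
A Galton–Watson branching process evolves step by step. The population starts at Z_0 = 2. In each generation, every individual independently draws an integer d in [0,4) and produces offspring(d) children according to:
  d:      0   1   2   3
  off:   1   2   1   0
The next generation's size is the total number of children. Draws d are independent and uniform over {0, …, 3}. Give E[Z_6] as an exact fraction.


Outcome values over d=0..3: [1, 2, 1, 0]
Σy = 4, Σy² = 6, M = 4
μ = 4/4 = 1,  σ² = 6/4 − (1)² = 1/2
E[Z_0] = 2
E[Z_1] = 1·E[Z_0] = 2
E[Z_2] = 1·E[Z_1] = 2
E[Z_3] = 1·E[Z_2] = 2
E[Z_4] = 1·E[Z_3] = 2
E[Z_5] = 1·E[Z_4] = 2
E[Z_6] = 1·E[Z_5] = 2

2


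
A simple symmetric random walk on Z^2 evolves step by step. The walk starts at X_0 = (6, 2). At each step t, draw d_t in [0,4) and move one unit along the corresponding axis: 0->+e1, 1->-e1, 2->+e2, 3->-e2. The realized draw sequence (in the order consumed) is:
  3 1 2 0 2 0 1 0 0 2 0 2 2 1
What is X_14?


t=0: X=(6, 2), d=3 → -e2, X_1=(6, 1)
t=1: X=(6, 1), d=1 → -e1, X_2=(5, 1)
t=2: X=(5, 1), d=2 → +e2, X_3=(5, 2)
t=3: X=(5, 2), d=0 → +e1, X_4=(6, 2)
t=4: X=(6, 2), d=2 → +e2, X_5=(6, 3)
t=5: X=(6, 3), d=0 → +e1, X_6=(7, 3)
t=6: X=(7, 3), d=1 → -e1, X_7=(6, 3)
t=7: X=(6, 3), d=0 → +e1, X_8=(7, 3)
t=8: X=(7, 3), d=0 → +e1, X_9=(8, 3)
t=9: X=(8, 3), d=2 → +e2, X_10=(8, 4)
t=10: X=(8, 4), d=0 → +e1, X_11=(9, 4)
t=11: X=(9, 4), d=2 → +e2, X_12=(9, 5)
t=12: X=(9, 5), d=2 → +e2, X_13=(9, 6)
t=13: X=(9, 6), d=1 → -e1, X_14=(8, 6)

(8, 6)


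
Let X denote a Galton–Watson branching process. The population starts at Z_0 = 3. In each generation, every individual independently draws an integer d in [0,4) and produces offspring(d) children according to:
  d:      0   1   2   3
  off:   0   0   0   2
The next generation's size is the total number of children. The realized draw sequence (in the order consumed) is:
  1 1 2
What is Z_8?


0

gen 0: Z_0=3, draws=[1, 1, 2], offspring=[0, 0, 0], Z_1=0
gen 1: Z_1=0, draws=[], offspring=[], Z_2=0
gen 2: Z_2=0, draws=[], offspring=[], Z_3=0
gen 3: Z_3=0, draws=[], offspring=[], Z_4=0
gen 4: Z_4=0, draws=[], offspring=[], Z_5=0
gen 5: Z_5=0, draws=[], offspring=[], Z_6=0
gen 6: Z_6=0, draws=[], offspring=[], Z_7=0
gen 7: Z_7=0, draws=[], offspring=[], Z_8=0


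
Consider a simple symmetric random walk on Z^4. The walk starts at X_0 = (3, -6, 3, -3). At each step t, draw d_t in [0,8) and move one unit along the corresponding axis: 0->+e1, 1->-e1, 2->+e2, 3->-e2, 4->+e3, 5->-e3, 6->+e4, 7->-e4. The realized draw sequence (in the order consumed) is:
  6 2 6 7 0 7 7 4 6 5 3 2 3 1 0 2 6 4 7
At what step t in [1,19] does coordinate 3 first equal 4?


t=0: X=(3, -6, 3, -3), d=6 → +e4, X_1=(3, -6, 3, -2)
t=1: X=(3, -6, 3, -2), d=2 → +e2, X_2=(3, -5, 3, -2)
t=2: X=(3, -5, 3, -2), d=6 → +e4, X_3=(3, -5, 3, -1)
t=3: X=(3, -5, 3, -1), d=7 → -e4, X_4=(3, -5, 3, -2)
t=4: X=(3, -5, 3, -2), d=0 → +e1, X_5=(4, -5, 3, -2)
t=5: X=(4, -5, 3, -2), d=7 → -e4, X_6=(4, -5, 3, -3)
t=6: X=(4, -5, 3, -3), d=7 → -e4, X_7=(4, -5, 3, -4)
t=7: X=(4, -5, 3, -4), d=4 → +e3, X_8=(4, -5, 4, -4)
t=8: X=(4, -5, 4, -4), d=6 → +e4, X_9=(4, -5, 4, -3)
t=9: X=(4, -5, 4, -3), d=5 → -e3, X_10=(4, -5, 3, -3)
t=10: X=(4, -5, 3, -3), d=3 → -e2, X_11=(4, -6, 3, -3)
t=11: X=(4, -6, 3, -3), d=2 → +e2, X_12=(4, -5, 3, -3)
t=12: X=(4, -5, 3, -3), d=3 → -e2, X_13=(4, -6, 3, -3)
t=13: X=(4, -6, 3, -3), d=1 → -e1, X_14=(3, -6, 3, -3)
t=14: X=(3, -6, 3, -3), d=0 → +e1, X_15=(4, -6, 3, -3)
t=15: X=(4, -6, 3, -3), d=2 → +e2, X_16=(4, -5, 3, -3)
t=16: X=(4, -5, 3, -3), d=6 → +e4, X_17=(4, -5, 3, -2)
t=17: X=(4, -5, 3, -2), d=4 → +e3, X_18=(4, -5, 4, -2)
t=18: X=(4, -5, 4, -2), d=7 → -e4, X_19=(4, -5, 4, -3)

8


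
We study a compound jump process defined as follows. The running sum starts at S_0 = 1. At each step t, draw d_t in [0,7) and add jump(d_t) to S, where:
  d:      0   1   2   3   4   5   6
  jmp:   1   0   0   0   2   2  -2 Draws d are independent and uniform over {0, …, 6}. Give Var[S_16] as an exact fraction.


1312/49

Outcome values over d=0..6: [1, 0, 0, 0, 2, 2, -2]
Σy = 3, Σy² = 13, M = 7
μ = 3/7 = 3/7,  σ² = 13/7 − (3/7)² = 82/49
Independent increments: Var[S_16] = 16·σ² = 16·(82/49) = 1312/49


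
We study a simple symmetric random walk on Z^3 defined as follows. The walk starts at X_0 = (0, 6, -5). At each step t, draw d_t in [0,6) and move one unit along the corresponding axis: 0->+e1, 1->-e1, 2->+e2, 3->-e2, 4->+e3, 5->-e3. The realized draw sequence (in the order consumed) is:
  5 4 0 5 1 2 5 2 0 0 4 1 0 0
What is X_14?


(3, 8, -6)

t=0: X=(0, 6, -5), d=5 → -e3, X_1=(0, 6, -6)
t=1: X=(0, 6, -6), d=4 → +e3, X_2=(0, 6, -5)
t=2: X=(0, 6, -5), d=0 → +e1, X_3=(1, 6, -5)
t=3: X=(1, 6, -5), d=5 → -e3, X_4=(1, 6, -6)
t=4: X=(1, 6, -6), d=1 → -e1, X_5=(0, 6, -6)
t=5: X=(0, 6, -6), d=2 → +e2, X_6=(0, 7, -6)
t=6: X=(0, 7, -6), d=5 → -e3, X_7=(0, 7, -7)
t=7: X=(0, 7, -7), d=2 → +e2, X_8=(0, 8, -7)
t=8: X=(0, 8, -7), d=0 → +e1, X_9=(1, 8, -7)
t=9: X=(1, 8, -7), d=0 → +e1, X_10=(2, 8, -7)
t=10: X=(2, 8, -7), d=4 → +e3, X_11=(2, 8, -6)
t=11: X=(2, 8, -6), d=1 → -e1, X_12=(1, 8, -6)
t=12: X=(1, 8, -6), d=0 → +e1, X_13=(2, 8, -6)
t=13: X=(2, 8, -6), d=0 → +e1, X_14=(3, 8, -6)


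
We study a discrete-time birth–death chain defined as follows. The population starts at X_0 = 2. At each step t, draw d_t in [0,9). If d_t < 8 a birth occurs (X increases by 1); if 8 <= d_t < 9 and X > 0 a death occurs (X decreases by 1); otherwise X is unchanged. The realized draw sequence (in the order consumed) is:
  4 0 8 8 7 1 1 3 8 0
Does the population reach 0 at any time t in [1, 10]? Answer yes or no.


no

t=0: X=2, d=4 → birth, X_1=3
t=1: X=3, d=0 → birth, X_2=4
t=2: X=4, d=8 → death, X_3=3
t=3: X=3, d=8 → death, X_4=2
t=4: X=2, d=7 → birth, X_5=3
t=5: X=3, d=1 → birth, X_6=4
t=6: X=4, d=1 → birth, X_7=5
t=7: X=5, d=3 → birth, X_8=6
t=8: X=6, d=8 → death, X_9=5
t=9: X=5, d=0 → birth, X_10=6


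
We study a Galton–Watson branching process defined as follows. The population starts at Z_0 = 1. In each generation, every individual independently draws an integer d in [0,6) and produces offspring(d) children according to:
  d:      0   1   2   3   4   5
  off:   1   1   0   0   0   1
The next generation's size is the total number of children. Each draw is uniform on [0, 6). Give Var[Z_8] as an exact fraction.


Outcome values over d=0..5: [1, 1, 0, 0, 0, 1]
Σy = 3, Σy² = 3, M = 6
μ = 3/6 = 1/2,  σ² = 3/6 − (1/2)² = 1/4
V_0 = 0, E_0 = 1
V_1 = 1/4·E_0 + (1/2)²·V_0 = 1/4;  E_1 = 1/2
V_2 = 1/4·E_1 + (1/2)²·V_1 = 3/16;  E_2 = 1/4
V_3 = 1/4·E_2 + (1/2)²·V_2 = 7/64;  E_3 = 1/8
V_4 = 1/4·E_3 + (1/2)²·V_3 = 15/256;  E_4 = 1/16
V_5 = 1/4·E_4 + (1/2)²·V_4 = 31/1024;  E_5 = 1/32
V_6 = 1/4·E_5 + (1/2)²·V_5 = 63/4096;  E_6 = 1/64
V_7 = 1/4·E_6 + (1/2)²·V_6 = 127/16384;  E_7 = 1/128
V_8 = 1/4·E_7 + (1/2)²·V_7 = 255/65536;  E_8 = 1/256

255/65536


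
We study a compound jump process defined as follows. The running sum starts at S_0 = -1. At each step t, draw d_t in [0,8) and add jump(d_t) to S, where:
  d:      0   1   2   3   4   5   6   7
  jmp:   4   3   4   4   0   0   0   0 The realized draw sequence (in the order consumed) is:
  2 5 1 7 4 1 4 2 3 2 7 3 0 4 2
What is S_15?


33

t=0: S=-1, d=2, jump=4, S_1=3
t=1: S=3, d=5, jump=0, S_2=3
t=2: S=3, d=1, jump=3, S_3=6
t=3: S=6, d=7, jump=0, S_4=6
t=4: S=6, d=4, jump=0, S_5=6
t=5: S=6, d=1, jump=3, S_6=9
t=6: S=9, d=4, jump=0, S_7=9
t=7: S=9, d=2, jump=4, S_8=13
t=8: S=13, d=3, jump=4, S_9=17
t=9: S=17, d=2, jump=4, S_10=21
t=10: S=21, d=7, jump=0, S_11=21
t=11: S=21, d=3, jump=4, S_12=25
t=12: S=25, d=0, jump=4, S_13=29
t=13: S=29, d=4, jump=0, S_14=29
t=14: S=29, d=2, jump=4, S_15=33


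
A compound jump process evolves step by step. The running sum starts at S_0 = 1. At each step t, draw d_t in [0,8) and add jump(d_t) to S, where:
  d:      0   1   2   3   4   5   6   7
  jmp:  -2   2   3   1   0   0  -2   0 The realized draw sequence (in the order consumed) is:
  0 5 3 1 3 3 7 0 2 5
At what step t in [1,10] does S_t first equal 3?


5

t=0: S=1, d=0, jump=-2, S_1=-1
t=1: S=-1, d=5, jump=0, S_2=-1
t=2: S=-1, d=3, jump=1, S_3=0
t=3: S=0, d=1, jump=2, S_4=2
t=4: S=2, d=3, jump=1, S_5=3
t=5: S=3, d=3, jump=1, S_6=4
t=6: S=4, d=7, jump=0, S_7=4
t=7: S=4, d=0, jump=-2, S_8=2
t=8: S=2, d=2, jump=3, S_9=5
t=9: S=5, d=5, jump=0, S_10=5


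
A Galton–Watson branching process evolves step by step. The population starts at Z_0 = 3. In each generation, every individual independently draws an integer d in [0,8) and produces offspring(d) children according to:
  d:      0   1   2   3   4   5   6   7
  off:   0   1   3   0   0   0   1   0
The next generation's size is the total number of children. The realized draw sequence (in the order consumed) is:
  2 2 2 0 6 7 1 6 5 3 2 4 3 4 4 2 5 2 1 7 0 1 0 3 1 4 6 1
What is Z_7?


gen 0: Z_0=3, draws=[2, 2, 2], offspring=[3, 3, 3], Z_1=9
gen 1: Z_1=9, draws=[0, 6, 7, 1, 6, 5, 3, 2, 4], offspring=[0, 1, 0, 1, 1, 0, 0, 3, 0], Z_2=6
gen 2: Z_2=6, draws=[3, 4, 4, 2, 5, 2], offspring=[0, 0, 0, 3, 0, 3], Z_3=6
gen 3: Z_3=6, draws=[1, 7, 0, 1, 0, 3], offspring=[1, 0, 0, 1, 0, 0], Z_4=2
gen 4: Z_4=2, draws=[1, 4], offspring=[1, 0], Z_5=1
gen 5: Z_5=1, draws=[6], offspring=[1], Z_6=1
gen 6: Z_6=1, draws=[1], offspring=[1], Z_7=1

1


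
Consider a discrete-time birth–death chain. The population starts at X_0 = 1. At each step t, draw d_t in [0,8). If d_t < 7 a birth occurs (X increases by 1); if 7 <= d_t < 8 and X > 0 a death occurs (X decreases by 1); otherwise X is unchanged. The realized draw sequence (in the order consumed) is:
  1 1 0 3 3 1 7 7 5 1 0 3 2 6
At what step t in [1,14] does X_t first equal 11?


14

t=0: X=1, d=1 → birth, X_1=2
t=1: X=2, d=1 → birth, X_2=3
t=2: X=3, d=0 → birth, X_3=4
t=3: X=4, d=3 → birth, X_4=5
t=4: X=5, d=3 → birth, X_5=6
t=5: X=6, d=1 → birth, X_6=7
t=6: X=7, d=7 → death, X_7=6
t=7: X=6, d=7 → death, X_8=5
t=8: X=5, d=5 → birth, X_9=6
t=9: X=6, d=1 → birth, X_10=7
t=10: X=7, d=0 → birth, X_11=8
t=11: X=8, d=3 → birth, X_12=9
t=12: X=9, d=2 → birth, X_13=10
t=13: X=10, d=6 → birth, X_14=11


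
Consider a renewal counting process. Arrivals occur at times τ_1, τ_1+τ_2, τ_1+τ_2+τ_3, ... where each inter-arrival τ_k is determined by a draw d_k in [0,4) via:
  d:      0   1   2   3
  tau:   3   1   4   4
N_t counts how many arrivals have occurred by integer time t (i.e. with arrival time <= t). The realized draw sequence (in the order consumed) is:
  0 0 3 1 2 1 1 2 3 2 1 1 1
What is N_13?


4

draw d_1=0: τ_1=3, arrival time A_1=3
draw d_2=0: τ_2=3, arrival time A_2=6
draw d_3=3: τ_3=4, arrival time A_3=10
draw d_4=1: τ_4=1, arrival time A_4=11
draw d_5=2: τ_5=4, arrival time A_5=15
draw d_6=1: τ_6=1, arrival time A_6=16
draw d_7=1: τ_7=1, arrival time A_7=17
draw d_8=2: τ_8=4, arrival time A_8=21
draw d_9=3: τ_9=4, arrival time A_9=25
draw d_10=2: τ_10=4, arrival time A_10=29
draw d_11=1: τ_11=1, arrival time A_11=30
draw d_12=1: τ_12=1, arrival time A_12=31
draw d_13=1: τ_13=1, arrival time A_13=32
N_t over t=0..13: 0:0 1:0 2:0 3:1 4:1 5:1 6:2 7:2 8:2 9:2 10:3 11:4 12:4 13:4


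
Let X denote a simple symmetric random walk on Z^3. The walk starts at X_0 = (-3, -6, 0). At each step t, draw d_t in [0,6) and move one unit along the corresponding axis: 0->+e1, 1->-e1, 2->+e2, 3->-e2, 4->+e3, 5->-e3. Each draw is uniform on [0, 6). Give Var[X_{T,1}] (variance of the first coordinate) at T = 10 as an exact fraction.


10/3

Outcome values over d=0..5: [1, -1, 0, 0, 0, 0]
Σy = 0, Σy² = 2, M = 6
μ = 0/6 = 0,  σ² = 2/6 − (0)² = 1/3
Independent increments: Var[X_10] = 10·σ² = 10·(1/3) = 10/3


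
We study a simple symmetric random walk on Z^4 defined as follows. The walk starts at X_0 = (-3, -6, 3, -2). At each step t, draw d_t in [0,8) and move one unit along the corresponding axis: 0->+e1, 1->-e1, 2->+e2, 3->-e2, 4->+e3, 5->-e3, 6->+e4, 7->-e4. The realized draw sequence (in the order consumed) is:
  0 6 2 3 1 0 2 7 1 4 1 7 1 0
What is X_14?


(-4, -5, 4, -3)

t=0: X=(-3, -6, 3, -2), d=0 → +e1, X_1=(-2, -6, 3, -2)
t=1: X=(-2, -6, 3, -2), d=6 → +e4, X_2=(-2, -6, 3, -1)
t=2: X=(-2, -6, 3, -1), d=2 → +e2, X_3=(-2, -5, 3, -1)
t=3: X=(-2, -5, 3, -1), d=3 → -e2, X_4=(-2, -6, 3, -1)
t=4: X=(-2, -6, 3, -1), d=1 → -e1, X_5=(-3, -6, 3, -1)
t=5: X=(-3, -6, 3, -1), d=0 → +e1, X_6=(-2, -6, 3, -1)
t=6: X=(-2, -6, 3, -1), d=2 → +e2, X_7=(-2, -5, 3, -1)
t=7: X=(-2, -5, 3, -1), d=7 → -e4, X_8=(-2, -5, 3, -2)
t=8: X=(-2, -5, 3, -2), d=1 → -e1, X_9=(-3, -5, 3, -2)
t=9: X=(-3, -5, 3, -2), d=4 → +e3, X_10=(-3, -5, 4, -2)
t=10: X=(-3, -5, 4, -2), d=1 → -e1, X_11=(-4, -5, 4, -2)
t=11: X=(-4, -5, 4, -2), d=7 → -e4, X_12=(-4, -5, 4, -3)
t=12: X=(-4, -5, 4, -3), d=1 → -e1, X_13=(-5, -5, 4, -3)
t=13: X=(-5, -5, 4, -3), d=0 → +e1, X_14=(-4, -5, 4, -3)


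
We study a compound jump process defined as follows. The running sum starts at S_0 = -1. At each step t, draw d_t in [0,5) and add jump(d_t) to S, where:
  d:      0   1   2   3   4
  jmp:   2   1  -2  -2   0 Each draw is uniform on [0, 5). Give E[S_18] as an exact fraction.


Outcome values over d=0..4: [2, 1, -2, -2, 0]
Σy = -1, Σy² = 13, M = 5
μ = -1/5 = -1/5,  σ² = 13/5 − (-1/5)² = 64/25
E[S_18] = -1 + 18·(-1/5) = -23/5

-23/5


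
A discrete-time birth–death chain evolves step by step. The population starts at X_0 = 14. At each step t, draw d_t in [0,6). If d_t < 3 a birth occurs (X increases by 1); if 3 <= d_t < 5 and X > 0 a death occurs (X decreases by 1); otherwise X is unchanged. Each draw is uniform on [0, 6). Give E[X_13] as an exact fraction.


X can drop by at most 1 per step and X_0 = 14 > T = 13, so X_t >= 14 − t >= 1 > 0 for every t <= 13: the floor at 0 (the 'and X > 0' condition) never binds. Hence X_13 = X_0 + Σ_{t<13} Y_t with i.i.d. increments Y_t = y(d_t) ∈ {+1, −1, 0}.
Outcome values over d=0..5: [1, 1, 1, -1, -1, 0]
Σy = 1, Σy² = 5, M = 6
μ = 1/6 = 1/6,  σ² = 5/6 − (1/6)² = 29/36
E[X_13] = 14 + 13·(1/6) = 97/6

97/6


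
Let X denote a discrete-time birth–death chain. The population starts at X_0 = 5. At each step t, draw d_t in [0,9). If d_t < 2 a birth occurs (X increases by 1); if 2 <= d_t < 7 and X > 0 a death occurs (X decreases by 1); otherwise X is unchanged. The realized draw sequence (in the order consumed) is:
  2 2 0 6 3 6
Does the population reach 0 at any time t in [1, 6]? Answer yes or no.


t=0: X=5, d=2 → death, X_1=4
t=1: X=4, d=2 → death, X_2=3
t=2: X=3, d=0 → birth, X_3=4
t=3: X=4, d=6 → death, X_4=3
t=4: X=3, d=3 → death, X_5=2
t=5: X=2, d=6 → death, X_6=1

no


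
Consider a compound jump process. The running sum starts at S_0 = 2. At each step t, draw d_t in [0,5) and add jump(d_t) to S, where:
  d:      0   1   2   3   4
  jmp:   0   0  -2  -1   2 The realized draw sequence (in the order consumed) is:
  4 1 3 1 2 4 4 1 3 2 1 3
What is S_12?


t=0: S=2, d=4, jump=2, S_1=4
t=1: S=4, d=1, jump=0, S_2=4
t=2: S=4, d=3, jump=-1, S_3=3
t=3: S=3, d=1, jump=0, S_4=3
t=4: S=3, d=2, jump=-2, S_5=1
t=5: S=1, d=4, jump=2, S_6=3
t=6: S=3, d=4, jump=2, S_7=5
t=7: S=5, d=1, jump=0, S_8=5
t=8: S=5, d=3, jump=-1, S_9=4
t=9: S=4, d=2, jump=-2, S_10=2
t=10: S=2, d=1, jump=0, S_11=2
t=11: S=2, d=3, jump=-1, S_12=1

1


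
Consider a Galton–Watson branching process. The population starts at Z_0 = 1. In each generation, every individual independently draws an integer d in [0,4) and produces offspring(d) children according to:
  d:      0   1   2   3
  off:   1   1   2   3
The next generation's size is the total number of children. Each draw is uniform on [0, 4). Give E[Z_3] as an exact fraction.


343/64

Outcome values over d=0..3: [1, 1, 2, 3]
Σy = 7, Σy² = 15, M = 4
μ = 7/4 = 7/4,  σ² = 15/4 − (7/4)² = 11/16
E[Z_0] = 1
E[Z_1] = 7/4·E[Z_0] = 7/4
E[Z_2] = 7/4·E[Z_1] = 49/16
E[Z_3] = 7/4·E[Z_2] = 343/64


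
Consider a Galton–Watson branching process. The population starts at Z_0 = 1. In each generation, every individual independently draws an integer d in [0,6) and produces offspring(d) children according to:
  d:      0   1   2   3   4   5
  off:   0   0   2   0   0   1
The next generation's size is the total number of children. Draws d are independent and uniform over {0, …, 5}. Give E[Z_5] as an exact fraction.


1/32

Outcome values over d=0..5: [0, 0, 2, 0, 0, 1]
Σy = 3, Σy² = 5, M = 6
μ = 3/6 = 1/2,  σ² = 5/6 − (1/2)² = 7/12
E[Z_0] = 1
E[Z_1] = 1/2·E[Z_0] = 1/2
E[Z_2] = 1/2·E[Z_1] = 1/4
E[Z_3] = 1/2·E[Z_2] = 1/8
E[Z_4] = 1/2·E[Z_3] = 1/16
E[Z_5] = 1/2·E[Z_4] = 1/32


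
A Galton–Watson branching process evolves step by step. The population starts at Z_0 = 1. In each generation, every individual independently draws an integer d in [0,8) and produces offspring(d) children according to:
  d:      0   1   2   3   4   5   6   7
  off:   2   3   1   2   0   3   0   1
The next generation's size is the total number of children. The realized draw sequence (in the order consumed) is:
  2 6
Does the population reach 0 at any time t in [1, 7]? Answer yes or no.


gen 0: Z_0=1, draws=[2], offspring=[1], Z_1=1
gen 1: Z_1=1, draws=[6], offspring=[0], Z_2=0
gen 2: Z_2=0, draws=[], offspring=[], Z_3=0
gen 3: Z_3=0, draws=[], offspring=[], Z_4=0
gen 4: Z_4=0, draws=[], offspring=[], Z_5=0
gen 5: Z_5=0, draws=[], offspring=[], Z_6=0
gen 6: Z_6=0, draws=[], offspring=[], Z_7=0

yes
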